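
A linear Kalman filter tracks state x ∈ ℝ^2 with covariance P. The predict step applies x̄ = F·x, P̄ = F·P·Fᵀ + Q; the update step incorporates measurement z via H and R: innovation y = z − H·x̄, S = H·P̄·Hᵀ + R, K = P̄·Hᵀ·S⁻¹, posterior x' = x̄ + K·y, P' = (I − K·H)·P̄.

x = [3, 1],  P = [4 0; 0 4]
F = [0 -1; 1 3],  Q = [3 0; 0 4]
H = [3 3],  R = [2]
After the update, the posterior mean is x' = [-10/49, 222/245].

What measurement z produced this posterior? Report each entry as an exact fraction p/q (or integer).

z = [2]

x̄ = F·x = [-1, 6]
P̄ = F·P·Fᵀ + Q = [7 -12; -12 44]
S = H·P̄·Hᵀ + R = [245]
K = P̄·Hᵀ·S⁻¹ = [-3/49; 96/245]
x' − x̄ = [39/49, -1248/245] = K·y
y = (KᵀK)⁻¹·Kᵀ·(x' − x̄) = [-13]
z = y + H·x̄ = [-13] + [15] = [2]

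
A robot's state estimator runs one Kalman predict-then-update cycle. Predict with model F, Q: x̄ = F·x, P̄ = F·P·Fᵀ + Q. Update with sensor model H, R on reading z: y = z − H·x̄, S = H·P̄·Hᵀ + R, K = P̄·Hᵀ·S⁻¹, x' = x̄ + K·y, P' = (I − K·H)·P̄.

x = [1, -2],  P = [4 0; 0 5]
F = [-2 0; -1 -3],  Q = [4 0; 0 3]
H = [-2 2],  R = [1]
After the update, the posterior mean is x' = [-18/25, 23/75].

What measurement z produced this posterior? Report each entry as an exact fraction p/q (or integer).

x̄ = F·x = [-2, 5]
P̄ = F·P·Fᵀ + Q = [20 8; 8 52]
S = H·P̄·Hᵀ + R = [225]
K = P̄·Hᵀ·S⁻¹ = [-8/75; 88/225]
x' − x̄ = [32/25, -352/75] = K·y
y = (KᵀK)⁻¹·Kᵀ·(x' − x̄) = [-12]
z = y + H·x̄ = [-12] + [14] = [2]

z = [2]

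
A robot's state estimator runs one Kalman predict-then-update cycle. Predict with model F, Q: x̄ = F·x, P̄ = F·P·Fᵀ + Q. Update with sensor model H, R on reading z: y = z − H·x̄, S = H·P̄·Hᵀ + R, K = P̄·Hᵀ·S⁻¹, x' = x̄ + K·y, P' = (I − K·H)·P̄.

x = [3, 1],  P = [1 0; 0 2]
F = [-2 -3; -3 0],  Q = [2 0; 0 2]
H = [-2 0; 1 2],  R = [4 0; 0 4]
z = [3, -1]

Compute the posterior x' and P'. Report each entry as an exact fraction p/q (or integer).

x̄ = F·x = [-9, -9]
P̄ = F·P·Fᵀ + Q = [24 6; 6 11]
y = z − H·x̄ = [-15, 26]
S = H·P̄·Hᵀ + R = [100 -72; -72 96]
K = P̄·Hᵀ·S⁻¹ = [-21/46 3/92; 9/46 121/276]
x' = x̄ + K·y = [-30/23, -37/69]
P' = (I − K·H)·P̄ = [21/23 -9/23; -9/23 74/69]

x' = [-30/23, -37/69]
P' = [21/23 -9/23; -9/23 74/69]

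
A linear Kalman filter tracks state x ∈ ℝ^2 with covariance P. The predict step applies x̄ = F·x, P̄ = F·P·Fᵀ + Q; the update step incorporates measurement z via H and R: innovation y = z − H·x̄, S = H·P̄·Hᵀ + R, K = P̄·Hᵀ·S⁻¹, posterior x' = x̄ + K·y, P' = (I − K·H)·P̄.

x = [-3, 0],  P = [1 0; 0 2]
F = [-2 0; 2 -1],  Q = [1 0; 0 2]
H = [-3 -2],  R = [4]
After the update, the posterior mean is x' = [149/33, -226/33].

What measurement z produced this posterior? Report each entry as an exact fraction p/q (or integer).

x̄ = F·x = [6, -6]
P̄ = F·P·Fᵀ + Q = [5 -4; -4 8]
S = H·P̄·Hᵀ + R = [33]
K = P̄·Hᵀ·S⁻¹ = [-7/33; -4/33]
x' − x̄ = [-49/33, -28/33] = K·y
y = (KᵀK)⁻¹·Kᵀ·(x' − x̄) = [7]
z = y + H·x̄ = [7] + [-6] = [1]

z = [1]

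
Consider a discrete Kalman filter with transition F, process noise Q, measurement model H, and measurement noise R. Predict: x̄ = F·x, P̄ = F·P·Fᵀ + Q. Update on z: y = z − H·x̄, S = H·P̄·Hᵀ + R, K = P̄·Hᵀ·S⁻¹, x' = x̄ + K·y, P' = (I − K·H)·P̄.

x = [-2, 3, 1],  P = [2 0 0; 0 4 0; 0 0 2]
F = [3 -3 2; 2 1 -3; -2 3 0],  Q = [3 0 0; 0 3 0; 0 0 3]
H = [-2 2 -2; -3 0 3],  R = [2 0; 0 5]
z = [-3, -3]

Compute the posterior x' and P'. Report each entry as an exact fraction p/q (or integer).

x' = [92631/225079, -371855/225079, -113913/225079]
P' = [429418/225079 774826/225079 365263/225079; 774826/225079 1618253/225079 771366/225079; 365263/225079 771366/225079 425788/225079]

x̄ = F·x = [-13, -4, 13]
P̄ = F·P·Fᵀ + Q = [65 -12 -48; -12 33 4; -48 4 47]
y = z − H·x̄ = [5, -81]
S = H·P̄·Hᵀ + R = [262 204; 204 1877]
K = P̄·Hᵀ·S⁻¹ = [-19855/225079 -38493/225079; 72061/225079 -2076/225079; -19685/225079 36315/225079]
x' = x̄ + K·y = [92631/225079, -371855/225079, -113913/225079]
P' = (I − K·H)·P̄ = [429418/225079 774826/225079 365263/225079; 774826/225079 1618253/225079 771366/225079; 365263/225079 771366/225079 425788/225079]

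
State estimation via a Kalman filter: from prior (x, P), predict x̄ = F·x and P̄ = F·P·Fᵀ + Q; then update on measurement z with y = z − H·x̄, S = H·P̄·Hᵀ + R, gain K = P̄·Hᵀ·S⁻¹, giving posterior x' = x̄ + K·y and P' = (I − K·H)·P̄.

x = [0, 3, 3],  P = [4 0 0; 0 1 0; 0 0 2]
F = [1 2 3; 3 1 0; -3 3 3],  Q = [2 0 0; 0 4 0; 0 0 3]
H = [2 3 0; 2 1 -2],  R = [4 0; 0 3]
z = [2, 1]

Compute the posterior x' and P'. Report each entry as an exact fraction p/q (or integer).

x̄ = F·x = [15, 3, 18]
P̄ = F·P·Fᵀ + Q = [28 14 12; 14 41 -33; 12 -33 66]
y = z − H·x̄ = [-37, 4]
S = H·P̄·Hᵀ + R = [653 497; 497 512]
K = P̄·Hᵀ·S⁻¹ = [27314/87327 -18668/87327; 10217/87327 13108/87327; 10559/29109 -18266/29109]
x' = x̄ + K·y = [224615/87327, -63616/87327, 60215/29109]
P' = (I − K·H)·P̄ = [627112/87327 -381656/87327 154762/29109; -381656/87327 268060/87327 -89096/29109; 154762/29109 -89096/29109 45871/9703]

x' = [224615/87327, -63616/87327, 60215/29109]
P' = [627112/87327 -381656/87327 154762/29109; -381656/87327 268060/87327 -89096/29109; 154762/29109 -89096/29109 45871/9703]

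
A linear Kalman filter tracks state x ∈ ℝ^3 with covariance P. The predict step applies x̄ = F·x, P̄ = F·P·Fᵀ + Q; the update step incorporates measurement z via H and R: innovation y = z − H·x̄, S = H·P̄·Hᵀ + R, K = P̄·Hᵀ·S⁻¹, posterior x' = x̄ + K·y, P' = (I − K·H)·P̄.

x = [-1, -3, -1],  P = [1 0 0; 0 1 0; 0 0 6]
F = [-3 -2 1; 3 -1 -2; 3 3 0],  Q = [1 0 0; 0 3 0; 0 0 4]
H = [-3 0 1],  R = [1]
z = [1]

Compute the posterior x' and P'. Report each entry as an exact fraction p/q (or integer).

x̄ = F·x = [8, 2, -12]
P̄ = F·P·Fᵀ + Q = [20 -19 -15; -19 37 6; -15 6 22]
y = z − H·x̄ = [37]
S = H·P̄·Hᵀ + R = [293]
K = P̄·Hᵀ·S⁻¹ = [-75/293; 63/293; 67/293]
x' = x̄ + K·y = [-431/293, 2917/293, -1037/293]
P' = (I − K·H)·P̄ = [235/293 -842/293 630/293; -842/293 6872/293 -2463/293; 630/293 -2463/293 1957/293]

x' = [-431/293, 2917/293, -1037/293]
P' = [235/293 -842/293 630/293; -842/293 6872/293 -2463/293; 630/293 -2463/293 1957/293]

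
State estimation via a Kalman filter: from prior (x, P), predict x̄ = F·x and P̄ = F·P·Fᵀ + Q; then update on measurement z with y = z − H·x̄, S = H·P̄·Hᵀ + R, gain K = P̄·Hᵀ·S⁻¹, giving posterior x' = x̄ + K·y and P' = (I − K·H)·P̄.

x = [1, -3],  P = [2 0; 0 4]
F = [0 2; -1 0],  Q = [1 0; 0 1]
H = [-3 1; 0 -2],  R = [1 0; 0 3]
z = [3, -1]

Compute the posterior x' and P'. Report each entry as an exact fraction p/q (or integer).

x̄ = F·x = [-6, -1]
P̄ = F·P·Fᵀ + Q = [17 0; 0 3]
y = z − H·x̄ = [-14, -3]
S = H·P̄·Hᵀ + R = [157 -6; -6 15]
K = P̄·Hᵀ·S⁻¹ = [-255/773 -102/773; 3/773 -308/773]
x' = x̄ + K·y = [-762/773, 109/773]
P' = (I − K·H)·P̄ = [136/773 153/773; 153/773 462/773]

x' = [-762/773, 109/773]
P' = [136/773 153/773; 153/773 462/773]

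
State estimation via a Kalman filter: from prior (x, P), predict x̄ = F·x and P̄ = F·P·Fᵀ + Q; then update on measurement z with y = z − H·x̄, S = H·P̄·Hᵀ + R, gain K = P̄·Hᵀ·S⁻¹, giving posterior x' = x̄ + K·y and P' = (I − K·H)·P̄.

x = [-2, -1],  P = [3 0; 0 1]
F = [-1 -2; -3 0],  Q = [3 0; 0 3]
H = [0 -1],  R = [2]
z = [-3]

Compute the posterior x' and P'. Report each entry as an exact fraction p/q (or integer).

x̄ = F·x = [4, 6]
P̄ = F·P·Fᵀ + Q = [10 9; 9 30]
y = z − H·x̄ = [3]
S = H·P̄·Hᵀ + R = [32]
K = P̄·Hᵀ·S⁻¹ = [-9/32; -15/16]
x' = x̄ + K·y = [101/32, 51/16]
P' = (I − K·H)·P̄ = [239/32 9/16; 9/16 15/8]

x' = [101/32, 51/16]
P' = [239/32 9/16; 9/16 15/8]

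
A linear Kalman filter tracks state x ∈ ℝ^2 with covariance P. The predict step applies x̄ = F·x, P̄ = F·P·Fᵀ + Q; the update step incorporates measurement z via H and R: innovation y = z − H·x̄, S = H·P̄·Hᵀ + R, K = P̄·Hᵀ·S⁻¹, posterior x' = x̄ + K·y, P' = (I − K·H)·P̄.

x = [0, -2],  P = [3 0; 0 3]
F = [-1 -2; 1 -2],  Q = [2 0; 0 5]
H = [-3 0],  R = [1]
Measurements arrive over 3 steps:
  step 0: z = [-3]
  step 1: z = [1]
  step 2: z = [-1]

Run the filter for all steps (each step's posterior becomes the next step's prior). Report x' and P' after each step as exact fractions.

step 0: x̄ = F·x = [4, 4]
step 0: P̄ = F·P·Fᵀ + Q = [17 9; 9 20]
step 0: y = z − H·x̄ = [9]
step 0: S = H·P̄·Hᵀ + R = [154]
step 0: K = P̄·Hᵀ·S⁻¹ = [-51/154; -27/154]
step 0: x' = x̄ + K·y = [157/154, 373/154]
step 0: P' = (I − K·H)·P̄ = [17/154 9/154; 9/154 2351/154]
step 1: x̄ = F·x = [-129/22, -589/154]
step 1: P̄ = F·P·Fᵀ + Q = [1395/22 1341/22; 1341/22 10155/154]
step 1: y = z − H·x̄ = [-365/22]
step 1: S = H·P̄·Hᵀ + R = [12577/22]
step 1: K = P̄·Hᵀ·S⁻¹ = [-4185/12577; -4023/12577]
step 1: x' = x̄ + K·y = [-4314/12577, 130496/88039]
step 1: P' = (I − K·H)·P̄ = [1395/12577 1341/12577; 1341/12577 655806/88039]
step 2: x̄ = F·x = [-230794/88039, -291190/88039]
step 2: P̄ = F·P·Fᵀ + Q = [2846615/88039 2613459/88039; 2613459/88039 3035636/88039]
step 2: y = z − H·x̄ = [-780421/88039]
step 2: S = H·P̄·Hᵀ + R = [25707574/88039]
step 2: K = P̄·Hᵀ·S⁻¹ = [-8539845/25707574; -7840377/25707574]
step 2: x' = x̄ + K·y = [8309051/25707574, -15527137/25707574]
step 2: P' = (I − K·H)·P̄ = [2846615/25707574 2613459/25707574; 2613459/25707574 188181665/25707574]

step 0: x' = [157/154, 373/154], P' = [17/154 9/154; 9/154 2351/154]
step 1: x' = [-4314/12577, 130496/88039], P' = [1395/12577 1341/12577; 1341/12577 655806/88039]
step 2: x' = [8309051/25707574, -15527137/25707574], P' = [2846615/25707574 2613459/25707574; 2613459/25707574 188181665/25707574]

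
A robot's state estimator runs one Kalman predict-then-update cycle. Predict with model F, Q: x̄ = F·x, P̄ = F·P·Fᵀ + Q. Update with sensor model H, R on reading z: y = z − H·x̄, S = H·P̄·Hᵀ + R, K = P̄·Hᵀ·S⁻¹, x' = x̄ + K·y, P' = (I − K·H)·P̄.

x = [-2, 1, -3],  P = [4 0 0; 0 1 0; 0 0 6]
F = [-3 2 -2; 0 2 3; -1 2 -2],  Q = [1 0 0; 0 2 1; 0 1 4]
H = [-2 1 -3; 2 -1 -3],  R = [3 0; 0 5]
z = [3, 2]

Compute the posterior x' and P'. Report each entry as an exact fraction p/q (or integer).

x' = [172996/144575, 417788/144575, -113467/144575]
P' = [965599/144575 1828172/144575 -8248/144575; 1828172/144575 3731116/144575 4681/144575; -8248/144575 4681/144575 30996/144575]

x̄ = F·x = [14, -7, 10]
P̄ = F·P·Fᵀ + Q = [65 -32 40; -32 60 -31; 40 -31 36]
y = z − H·x̄ = [68, -3]
S = H·P̄·Hᵀ + R = [1441 -124; -124 111]
K = P̄·Hᵀ·S⁻¹ = [-26094/144575 25554/144575; 20243/144575 -17763/144575; -23937/144575 -22833/144575]
x' = x̄ + K·y = [172996/144575, 417788/144575, -113467/144575]
P' = (I − K·H)·P̄ = [965599/144575 1828172/144575 -8248/144575; 1828172/144575 3731116/144575 4681/144575; -8248/144575 4681/144575 30996/144575]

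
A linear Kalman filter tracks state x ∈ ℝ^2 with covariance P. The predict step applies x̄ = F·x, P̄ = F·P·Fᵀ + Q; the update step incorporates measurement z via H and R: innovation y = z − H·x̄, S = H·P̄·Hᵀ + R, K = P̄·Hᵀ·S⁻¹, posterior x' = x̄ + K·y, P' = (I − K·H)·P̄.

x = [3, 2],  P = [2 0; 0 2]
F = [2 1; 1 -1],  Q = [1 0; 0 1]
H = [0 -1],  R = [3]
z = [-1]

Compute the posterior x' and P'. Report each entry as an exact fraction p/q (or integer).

x̄ = F·x = [8, 1]
P̄ = F·P·Fᵀ + Q = [11 2; 2 5]
y = z − H·x̄ = [0]
S = H·P̄·Hᵀ + R = [8]
K = P̄·Hᵀ·S⁻¹ = [-1/4; -5/8]
x' = x̄ + K·y = [8, 1]
P' = (I − K·H)·P̄ = [21/2 3/4; 3/4 15/8]

x' = [8, 1]
P' = [21/2 3/4; 3/4 15/8]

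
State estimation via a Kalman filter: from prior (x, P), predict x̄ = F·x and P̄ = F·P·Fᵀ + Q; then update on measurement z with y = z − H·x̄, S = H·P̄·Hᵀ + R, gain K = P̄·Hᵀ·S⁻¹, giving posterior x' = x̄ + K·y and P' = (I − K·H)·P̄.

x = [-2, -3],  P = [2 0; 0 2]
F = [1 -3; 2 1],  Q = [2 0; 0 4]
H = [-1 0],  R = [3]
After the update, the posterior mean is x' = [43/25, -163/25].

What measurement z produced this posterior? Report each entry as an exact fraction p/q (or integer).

x̄ = F·x = [7, -7]
P̄ = F·P·Fᵀ + Q = [22 -2; -2 14]
S = H·P̄·Hᵀ + R = [25]
K = P̄·Hᵀ·S⁻¹ = [-22/25; 2/25]
x' − x̄ = [-132/25, 12/25] = K·y
y = (KᵀK)⁻¹·Kᵀ·(x' − x̄) = [6]
z = y + H·x̄ = [6] + [-7] = [-1]

z = [-1]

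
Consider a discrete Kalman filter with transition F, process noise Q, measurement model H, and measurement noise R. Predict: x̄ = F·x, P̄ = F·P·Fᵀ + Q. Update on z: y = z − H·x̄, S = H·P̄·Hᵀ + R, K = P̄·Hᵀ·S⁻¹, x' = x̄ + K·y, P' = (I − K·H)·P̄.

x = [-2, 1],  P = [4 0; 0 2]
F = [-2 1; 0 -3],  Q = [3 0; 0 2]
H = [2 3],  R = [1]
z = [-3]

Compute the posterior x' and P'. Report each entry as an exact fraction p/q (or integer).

x̄ = F·x = [5, -3]
P̄ = F·P·Fᵀ + Q = [21 -6; -6 20]
y = z − H·x̄ = [-4]
S = H·P̄·Hᵀ + R = [193]
K = P̄·Hᵀ·S⁻¹ = [24/193; 48/193]
x' = x̄ + K·y = [869/193, -771/193]
P' = (I − K·H)·P̄ = [3477/193 -2310/193; -2310/193 1556/193]

x' = [869/193, -771/193]
P' = [3477/193 -2310/193; -2310/193 1556/193]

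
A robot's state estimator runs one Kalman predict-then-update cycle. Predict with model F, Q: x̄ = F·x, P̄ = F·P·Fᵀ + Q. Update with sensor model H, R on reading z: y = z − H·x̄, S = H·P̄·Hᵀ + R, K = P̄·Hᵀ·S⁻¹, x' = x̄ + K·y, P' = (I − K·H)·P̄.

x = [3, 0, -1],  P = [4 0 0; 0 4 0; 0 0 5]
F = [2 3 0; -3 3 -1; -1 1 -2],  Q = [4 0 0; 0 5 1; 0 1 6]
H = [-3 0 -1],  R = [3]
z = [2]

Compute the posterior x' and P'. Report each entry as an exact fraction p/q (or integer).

x' = [122/565, -5869/565, -1439/565]
P' = [2056/565 -5432/565 -5652/565; -5432/565 41289/565 16509/565; -5652/565 16509/565 17094/565]

x̄ = F·x = [6, -8, -1]
P̄ = F·P·Fᵀ + Q = [56 12 4; 12 82 35; 4 35 34]
y = z − H·x̄ = [19]
S = H·P̄·Hᵀ + R = [565]
K = P̄·Hᵀ·S⁻¹ = [-172/565; -71/565; -46/565]
x' = x̄ + K·y = [122/565, -5869/565, -1439/565]
P' = (I − K·H)·P̄ = [2056/565 -5432/565 -5652/565; -5432/565 41289/565 16509/565; -5652/565 16509/565 17094/565]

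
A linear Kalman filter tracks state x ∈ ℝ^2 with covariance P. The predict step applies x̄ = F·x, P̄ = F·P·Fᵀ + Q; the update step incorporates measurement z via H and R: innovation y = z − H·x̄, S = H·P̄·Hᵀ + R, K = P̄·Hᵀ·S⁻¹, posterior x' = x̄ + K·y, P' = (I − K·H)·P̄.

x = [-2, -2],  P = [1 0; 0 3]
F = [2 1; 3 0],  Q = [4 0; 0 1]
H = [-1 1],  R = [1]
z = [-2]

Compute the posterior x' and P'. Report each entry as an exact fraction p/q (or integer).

x' = [-5, -34/5]
P' = [17/2 8; 8 42/5]

x̄ = F·x = [-6, -6]
P̄ = F·P·Fᵀ + Q = [11 6; 6 10]
y = z − H·x̄ = [-2]
S = H·P̄·Hᵀ + R = [10]
K = P̄·Hᵀ·S⁻¹ = [-1/2; 2/5]
x' = x̄ + K·y = [-5, -34/5]
P' = (I − K·H)·P̄ = [17/2 8; 8 42/5]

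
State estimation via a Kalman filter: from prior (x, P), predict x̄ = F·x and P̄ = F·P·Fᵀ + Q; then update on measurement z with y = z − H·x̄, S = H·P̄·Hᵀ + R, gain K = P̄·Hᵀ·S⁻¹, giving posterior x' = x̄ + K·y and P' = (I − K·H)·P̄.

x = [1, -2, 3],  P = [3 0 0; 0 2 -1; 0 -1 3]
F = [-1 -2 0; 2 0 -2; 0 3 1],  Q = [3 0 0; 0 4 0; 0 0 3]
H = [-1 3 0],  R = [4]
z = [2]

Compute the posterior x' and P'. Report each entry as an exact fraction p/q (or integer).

x' = [11/15, 139/165, -82/33]
P' = [122/15 38/15 -26/3; 38/15 202/165 -94/33; -26/3 -94/33 584/33]

x̄ = F·x = [3, -4, -3]
P̄ = F·P·Fᵀ + Q = [14 -10 -10; -10 28 0; -10 0 18]
y = z − H·x̄ = [17]
S = H·P̄·Hᵀ + R = [330]
K = P̄·Hᵀ·S⁻¹ = [-2/15; 47/165; 1/33]
x' = x̄ + K·y = [11/15, 139/165, -82/33]
P' = (I − K·H)·P̄ = [122/15 38/15 -26/3; 38/15 202/165 -94/33; -26/3 -94/33 584/33]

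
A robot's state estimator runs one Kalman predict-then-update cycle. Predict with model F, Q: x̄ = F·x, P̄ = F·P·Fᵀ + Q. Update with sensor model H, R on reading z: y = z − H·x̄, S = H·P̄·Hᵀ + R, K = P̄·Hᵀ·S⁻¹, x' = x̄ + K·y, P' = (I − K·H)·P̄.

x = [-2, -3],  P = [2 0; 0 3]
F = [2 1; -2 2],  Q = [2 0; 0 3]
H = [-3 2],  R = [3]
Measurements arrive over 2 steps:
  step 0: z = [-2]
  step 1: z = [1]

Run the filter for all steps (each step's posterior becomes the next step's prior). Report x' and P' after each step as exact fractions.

step 0: x̄ = F·x = [-7, -2]
step 0: P̄ = F·P·Fᵀ + Q = [13 -2; -2 23]
step 0: y = z − H·x̄ = [-19]
step 0: S = H·P̄·Hᵀ + R = [236]
step 0: K = P̄·Hᵀ·S⁻¹ = [-43/236; 13/59]
step 0: x' = x̄ + K·y = [-835/236, -365/59]
step 0: P' = (I − K·H)·P̄ = [1219/236 441/59; 441/59 681/59]
step 1: x̄ = F·x = [-1565/118, -625/118]
step 1: P̄ = F·P·Fᵀ + Q = [3782/59 1025/59; 1025/59 592/59]
step 1: y = z − H·x̄ = [-3327/118]
step 1: S = H·P̄·Hᵀ + R = [24283/59]
step 1: K = P̄·Hᵀ·S⁻¹ = [-1328/3469; -1891/24283]
step 1: x' = x̄ + K·y = [-17131/6938, -75301/24283]
step 1: P' = (I − K·H)·P̄ = [13130/3469 17703/3469; 17703/3469 183045/24283]

step 0: x' = [-835/236, -365/59], P' = [1219/236 441/59; 441/59 681/59]
step 1: x' = [-17131/6938, -75301/24283], P' = [13130/3469 17703/3469; 17703/3469 183045/24283]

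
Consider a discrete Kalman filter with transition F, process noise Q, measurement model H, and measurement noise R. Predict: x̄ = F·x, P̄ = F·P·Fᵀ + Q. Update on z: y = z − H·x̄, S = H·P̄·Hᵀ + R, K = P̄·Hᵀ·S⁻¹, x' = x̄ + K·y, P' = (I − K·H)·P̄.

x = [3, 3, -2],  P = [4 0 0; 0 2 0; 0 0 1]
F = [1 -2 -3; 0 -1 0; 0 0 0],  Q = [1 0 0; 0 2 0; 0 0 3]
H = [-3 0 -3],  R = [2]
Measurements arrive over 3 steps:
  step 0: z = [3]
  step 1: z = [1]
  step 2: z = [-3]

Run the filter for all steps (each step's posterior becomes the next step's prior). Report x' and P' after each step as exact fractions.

step 0: x̄ = F·x = [3, -3, 0]
step 0: P̄ = F·P·Fᵀ + Q = [22 4 0; 4 4 0; 0 0 3]
step 0: y = z − H·x̄ = [12]
step 0: S = H·P̄·Hᵀ + R = [227]
step 0: K = P̄·Hᵀ·S⁻¹ = [-66/227; -12/227; -9/227]
step 0: x' = x̄ + K·y = [-111/227, -825/227, -108/227]
step 0: P' = (I − K·H)·P̄ = [638/227 116/227 -594/227; 116/227 764/227 -108/227; -594/227 -108/227 600/227]
step 1: x̄ = F·x = [1863/227, 825/227, 0]
step 1: P̄ = F·P·Fᵀ + Q = [11125/227 1088/227 0; 1088/227 1218/227 0; 0 0 3]
step 1: y = z − H·x̄ = [5816/227]
step 1: S = H·P̄·Hᵀ + R = [106708/227]
step 1: K = P̄·Hᵀ·S⁻¹ = [-33375/106708; -816/26677; -2043/106708]
step 1: x' = x̄ + K·y = [5163/26677, 76047/26677, -13086/26677]
step 1: P' = (I − K·H)·P̄ = [322625/106708 7888/26677 -300375/106708; 7888/26677 131406/26677 -7344/26677; -300375/106708 -7344/26677 301737/106708]
step 2: x̄ = F·x = [-107673/26677, -76047/26677, 0]
step 2: P̄ = F·P·Fᵀ + Q = [1642748/26677 232892/26677 0; 232892/26677 184760/26677 0; 0 0 3]
step 2: y = z − H·x̄ = [-403050/26677]
step 2: S = H·P̄·Hᵀ + R = [15558365/26677]
step 2: K = P̄·Hᵀ·S⁻¹ = [-4928244/15558365; -698676/15558365; -240093/15558365]
step 2: x' = x̄ + K·y = [2332443/3111673, -6759123/3111673, 725490/3111673]
step 2: P' = (I − K·H)·P̄ = [47639692/15558365 6753868/15558365 -44354196/15558365; 6753868/15558365 89455912/15558365 -6288084/15558365; -44354196/15558365 -6288084/15558365 44514258/15558365]

step 0: x' = [-111/227, -825/227, -108/227], P' = [638/227 116/227 -594/227; 116/227 764/227 -108/227; -594/227 -108/227 600/227]
step 1: x' = [5163/26677, 76047/26677, -13086/26677], P' = [322625/106708 7888/26677 -300375/106708; 7888/26677 131406/26677 -7344/26677; -300375/106708 -7344/26677 301737/106708]
step 2: x' = [2332443/3111673, -6759123/3111673, 725490/3111673], P' = [47639692/15558365 6753868/15558365 -44354196/15558365; 6753868/15558365 89455912/15558365 -6288084/15558365; -44354196/15558365 -6288084/15558365 44514258/15558365]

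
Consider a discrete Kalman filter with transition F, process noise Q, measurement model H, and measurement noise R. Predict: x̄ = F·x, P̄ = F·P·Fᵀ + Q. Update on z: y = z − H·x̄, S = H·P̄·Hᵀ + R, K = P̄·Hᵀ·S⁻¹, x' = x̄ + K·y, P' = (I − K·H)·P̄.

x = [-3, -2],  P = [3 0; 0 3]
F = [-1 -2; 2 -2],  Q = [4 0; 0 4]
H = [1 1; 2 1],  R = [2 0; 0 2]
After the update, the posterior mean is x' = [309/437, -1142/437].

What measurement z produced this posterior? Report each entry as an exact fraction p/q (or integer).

x̄ = F·x = [7, -2]
P̄ = F·P·Fᵀ + Q = [19 6; 6 28]
S = H·P̄·Hᵀ + R = [61 84; 84 130]
K = P̄·Hᵀ·S⁻¹ = [-223/437 292/437; 530/437 -208/437]
x' − x̄ = [-2750/437, -268/437] = K·y
y = (KᵀK)⁻¹·Kᵀ·(x' − x̄) = [-6, -14]
z = y + H·x̄ = [-6, -14] + [5, 12] = [-1, -2]

z = [-1, -2]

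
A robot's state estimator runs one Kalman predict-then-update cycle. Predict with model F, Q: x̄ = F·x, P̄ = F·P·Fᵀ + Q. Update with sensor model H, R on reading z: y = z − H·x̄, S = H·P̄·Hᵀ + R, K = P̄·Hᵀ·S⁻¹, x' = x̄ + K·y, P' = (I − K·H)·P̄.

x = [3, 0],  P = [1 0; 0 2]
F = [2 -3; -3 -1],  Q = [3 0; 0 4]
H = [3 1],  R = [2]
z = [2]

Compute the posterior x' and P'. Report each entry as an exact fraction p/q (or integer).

x̄ = F·x = [6, -9]
P̄ = F·P·Fᵀ + Q = [25 0; 0 15]
y = z − H·x̄ = [-7]
S = H·P̄·Hᵀ + R = [242]
K = P̄·Hᵀ·S⁻¹ = [75/242; 15/242]
x' = x̄ + K·y = [927/242, -2283/242]
P' = (I − K·H)·P̄ = [425/242 -1125/242; -1125/242 3405/242]

x' = [927/242, -2283/242]
P' = [425/242 -1125/242; -1125/242 3405/242]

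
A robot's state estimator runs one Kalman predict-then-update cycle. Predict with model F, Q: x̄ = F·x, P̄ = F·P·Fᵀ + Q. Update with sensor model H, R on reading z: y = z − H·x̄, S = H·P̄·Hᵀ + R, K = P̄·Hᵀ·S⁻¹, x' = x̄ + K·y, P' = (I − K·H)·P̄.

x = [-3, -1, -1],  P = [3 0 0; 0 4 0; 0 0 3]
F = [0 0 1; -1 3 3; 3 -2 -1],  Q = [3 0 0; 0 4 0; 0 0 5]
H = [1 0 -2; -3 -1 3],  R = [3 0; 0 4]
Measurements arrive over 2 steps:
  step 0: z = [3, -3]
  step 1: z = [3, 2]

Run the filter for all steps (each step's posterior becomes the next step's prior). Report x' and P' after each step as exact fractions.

step 0: x̄ = F·x = [-1, -3, -6]
step 0: P̄ = F·P·Fᵀ + Q = [6 9 -3; 9 70 -42; -3 -42 51]
step 0: y = z − H·x̄ = [-8, 9]
step 0: S = H·P̄·Hᵀ + R = [225 -444; -444 947]
step 0: K = P̄·Hᵀ·S⁻¹ = [-20/69 -4/23; -521/759 -141/253; -2953/5313 -80/1771]
step 0: x' = x̄ + K·y = [-17/69, -1916/759, -10414/5313]
step 0: P' = (I − K·H)·P̄ = [74/23 -65/23 47/23; -65/23 2418/253 -97/253; 47/23 -97/253 3286/1771]
step 1: x̄ = F·x = [-10414/5313, -6379/483, 33311/5313]
step 1: P̄ = F·P·Fᵀ + Q = [8599/1771 382/161 8929/1771; 382/161 17344/161 -12842/161; 8929/1771 -12842/161 166757/1771]
step 1: y = z − H·x̄ = [92975/5313, -17338/483]
step 1: S = H·P̄·Hᵀ + R = [645224/1771 -112064/161; -112064/161 226194/161]
step 1: K = P̄·Hᵀ·S⁻¹ = [-7621987/24236200 -475934/3029525; -1685761/2423620 -361524/605905; -14062993/24236200 -122401/3029525]
step 1: x' = x̄ + K·y = [-132634999/72708600, -28797337/7270860, -176974661/72708600]
step 1: P' = (I − K·H)·P̄ = [70923493/24236200 -5685641/2423620 46894727/24236200; -5685641/2423620 2189877/242362 -314179/2423620; 46894727/24236200 -314179/2423620 44541853/24236200]

step 0: x' = [-17/69, -1916/759, -10414/5313], P' = [74/23 -65/23 47/23; -65/23 2418/253 -97/253; 47/23 -97/253 3286/1771]
step 1: x' = [-132634999/72708600, -28797337/7270860, -176974661/72708600], P' = [70923493/24236200 -5685641/2423620 46894727/24236200; -5685641/2423620 2189877/242362 -314179/2423620; 46894727/24236200 -314179/2423620 44541853/24236200]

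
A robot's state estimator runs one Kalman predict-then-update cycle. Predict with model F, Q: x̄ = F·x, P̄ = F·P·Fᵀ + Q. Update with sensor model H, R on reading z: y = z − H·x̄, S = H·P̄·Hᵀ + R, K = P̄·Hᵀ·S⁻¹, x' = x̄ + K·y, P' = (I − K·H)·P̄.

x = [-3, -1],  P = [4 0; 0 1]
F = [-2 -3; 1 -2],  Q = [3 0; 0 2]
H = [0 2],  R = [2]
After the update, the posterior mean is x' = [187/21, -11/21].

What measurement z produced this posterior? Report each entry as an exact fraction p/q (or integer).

z = [-1]

x̄ = F·x = [9, -1]
P̄ = F·P·Fᵀ + Q = [28 -2; -2 10]
S = H·P̄·Hᵀ + R = [42]
K = P̄·Hᵀ·S⁻¹ = [-2/21; 10/21]
x' − x̄ = [-2/21, 10/21] = K·y
y = (KᵀK)⁻¹·Kᵀ·(x' − x̄) = [1]
z = y + H·x̄ = [1] + [-2] = [-1]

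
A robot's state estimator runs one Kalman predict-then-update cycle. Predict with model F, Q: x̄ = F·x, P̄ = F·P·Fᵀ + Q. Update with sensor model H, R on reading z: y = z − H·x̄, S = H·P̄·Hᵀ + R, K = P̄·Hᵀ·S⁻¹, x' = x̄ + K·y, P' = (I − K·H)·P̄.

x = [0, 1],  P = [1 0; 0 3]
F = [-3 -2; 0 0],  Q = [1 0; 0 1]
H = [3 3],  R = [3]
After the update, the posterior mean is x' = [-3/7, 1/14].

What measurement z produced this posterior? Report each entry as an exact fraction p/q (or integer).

z = [-1]

x̄ = F·x = [-2, 0]
P̄ = F·P·Fᵀ + Q = [22 0; 0 1]
S = H·P̄·Hᵀ + R = [210]
K = P̄·Hᵀ·S⁻¹ = [11/35; 1/70]
x' − x̄ = [11/7, 1/14] = K·y
y = (KᵀK)⁻¹·Kᵀ·(x' − x̄) = [5]
z = y + H·x̄ = [5] + [-6] = [-1]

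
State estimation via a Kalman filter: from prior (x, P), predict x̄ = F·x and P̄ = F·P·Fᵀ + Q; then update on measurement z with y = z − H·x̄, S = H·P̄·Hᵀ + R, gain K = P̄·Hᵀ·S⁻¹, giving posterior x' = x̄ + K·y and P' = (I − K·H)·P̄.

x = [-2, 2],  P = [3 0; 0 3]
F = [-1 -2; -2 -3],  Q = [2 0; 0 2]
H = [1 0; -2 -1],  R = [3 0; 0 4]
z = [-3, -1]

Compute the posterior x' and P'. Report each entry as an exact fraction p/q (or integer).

x' = [-201/272, 205/136]
P' = [189/272 -73/136; -73/136 607/204]

x̄ = F·x = [-2, -2]
P̄ = F·P·Fᵀ + Q = [17 24; 24 41]
y = z − H·x̄ = [-1, -7]
S = H·P̄·Hᵀ + R = [20 -58; -58 209]
K = P̄·Hᵀ·S⁻¹ = [63/272 -29/136; -73/408 -97/204]
x' = x̄ + K·y = [-201/272, 205/136]
P' = (I − K·H)·P̄ = [189/272 -73/136; -73/136 607/204]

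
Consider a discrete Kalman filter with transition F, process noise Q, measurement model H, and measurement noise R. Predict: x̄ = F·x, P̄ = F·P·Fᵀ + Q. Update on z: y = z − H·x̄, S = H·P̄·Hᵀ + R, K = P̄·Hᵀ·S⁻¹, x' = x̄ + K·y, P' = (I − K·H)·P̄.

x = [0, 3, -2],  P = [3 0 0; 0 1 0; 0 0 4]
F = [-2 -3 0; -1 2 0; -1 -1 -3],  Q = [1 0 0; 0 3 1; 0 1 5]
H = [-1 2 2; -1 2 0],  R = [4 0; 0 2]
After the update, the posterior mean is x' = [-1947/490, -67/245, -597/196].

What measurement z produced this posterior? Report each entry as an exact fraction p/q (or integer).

z = [-3, 3]

x̄ = F·x = [-9, 6, 3]
P̄ = F·P·Fᵀ + Q = [22 0 9; 0 10 2; 9 2 45]
S = H·P̄·Hᵀ + R = [226 52; 52 64]
K = P̄·Hᵀ·S⁻¹ = [37/490 -397/980; 31/735 409/1470; 95/196 -185/392]
x' − x̄ = [2463/490, -1537/245, -1185/196] = K·y
y = (KᵀK)⁻¹·Kᵀ·(x' − x̄) = [-30, -18]
z = y + H·x̄ = [-30, -18] + [27, 21] = [-3, 3]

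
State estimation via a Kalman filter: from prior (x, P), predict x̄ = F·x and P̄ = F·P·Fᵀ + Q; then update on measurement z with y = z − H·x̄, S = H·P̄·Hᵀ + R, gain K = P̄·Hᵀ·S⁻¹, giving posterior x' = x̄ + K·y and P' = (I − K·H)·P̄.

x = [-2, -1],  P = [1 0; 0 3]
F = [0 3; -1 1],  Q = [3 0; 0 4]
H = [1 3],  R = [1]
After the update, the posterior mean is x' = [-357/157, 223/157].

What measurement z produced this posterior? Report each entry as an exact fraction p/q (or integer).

x̄ = F·x = [-3, 1]
P̄ = F·P·Fᵀ + Q = [30 9; 9 8]
S = H·P̄·Hᵀ + R = [157]
K = P̄·Hᵀ·S⁻¹ = [57/157; 33/157]
x' − x̄ = [114/157, 66/157] = K·y
y = (KᵀK)⁻¹·Kᵀ·(x' − x̄) = [2]
z = y + H·x̄ = [2] + [0] = [2]

z = [2]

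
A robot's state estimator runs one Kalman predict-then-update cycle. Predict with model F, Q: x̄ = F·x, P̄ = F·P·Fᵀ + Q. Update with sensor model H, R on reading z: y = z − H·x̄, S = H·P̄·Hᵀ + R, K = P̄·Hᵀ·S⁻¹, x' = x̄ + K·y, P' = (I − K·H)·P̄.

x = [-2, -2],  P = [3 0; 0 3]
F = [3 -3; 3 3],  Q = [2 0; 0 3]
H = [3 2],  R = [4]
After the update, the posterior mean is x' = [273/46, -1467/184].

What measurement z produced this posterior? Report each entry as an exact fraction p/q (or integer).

z = [2]

x̄ = F·x = [0, -12]
P̄ = F·P·Fᵀ + Q = [56 0; 0 57]
S = H·P̄·Hᵀ + R = [736]
K = P̄·Hᵀ·S⁻¹ = [21/92; 57/368]
x' − x̄ = [273/46, 741/184] = K·y
y = (KᵀK)⁻¹·Kᵀ·(x' − x̄) = [26]
z = y + H·x̄ = [26] + [-24] = [2]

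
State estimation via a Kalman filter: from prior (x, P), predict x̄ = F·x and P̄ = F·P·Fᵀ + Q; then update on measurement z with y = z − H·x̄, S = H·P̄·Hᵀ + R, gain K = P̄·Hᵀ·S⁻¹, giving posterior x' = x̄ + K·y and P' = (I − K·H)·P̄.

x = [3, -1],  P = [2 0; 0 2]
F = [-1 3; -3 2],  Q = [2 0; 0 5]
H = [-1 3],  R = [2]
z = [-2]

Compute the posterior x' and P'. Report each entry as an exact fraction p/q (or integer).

x̄ = F·x = [-6, -11]
P̄ = F·P·Fᵀ + Q = [22 18; 18 31]
y = z − H·x̄ = [25]
S = H·P̄·Hᵀ + R = [195]
K = P̄·Hᵀ·S⁻¹ = [32/195; 5/13]
x' = x̄ + K·y = [-74/39, -18/13]
P' = (I − K·H)·P̄ = [3266/195 74/13; 74/13 28/13]

x' = [-74/39, -18/13]
P' = [3266/195 74/13; 74/13 28/13]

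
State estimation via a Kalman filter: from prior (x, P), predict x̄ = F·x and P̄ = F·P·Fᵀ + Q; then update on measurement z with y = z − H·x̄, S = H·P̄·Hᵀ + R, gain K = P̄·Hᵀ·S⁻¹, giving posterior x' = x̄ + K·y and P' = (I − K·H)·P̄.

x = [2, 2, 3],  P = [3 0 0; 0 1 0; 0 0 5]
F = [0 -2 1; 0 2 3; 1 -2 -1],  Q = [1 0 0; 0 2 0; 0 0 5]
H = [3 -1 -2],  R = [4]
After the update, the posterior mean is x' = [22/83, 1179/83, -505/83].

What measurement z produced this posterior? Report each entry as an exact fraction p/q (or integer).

z = [-1]

x̄ = F·x = [-1, 13, -5]
P̄ = F·P·Fᵀ + Q = [10 11 -1; 11 51 -19; -1 -19 17]
S = H·P̄·Hᵀ + R = [83]
K = P̄·Hᵀ·S⁻¹ = [21/83; 20/83; -18/83]
x' − x̄ = [105/83, 100/83, -90/83] = K·y
y = (KᵀK)⁻¹·Kᵀ·(x' − x̄) = [5]
z = y + H·x̄ = [5] + [-6] = [-1]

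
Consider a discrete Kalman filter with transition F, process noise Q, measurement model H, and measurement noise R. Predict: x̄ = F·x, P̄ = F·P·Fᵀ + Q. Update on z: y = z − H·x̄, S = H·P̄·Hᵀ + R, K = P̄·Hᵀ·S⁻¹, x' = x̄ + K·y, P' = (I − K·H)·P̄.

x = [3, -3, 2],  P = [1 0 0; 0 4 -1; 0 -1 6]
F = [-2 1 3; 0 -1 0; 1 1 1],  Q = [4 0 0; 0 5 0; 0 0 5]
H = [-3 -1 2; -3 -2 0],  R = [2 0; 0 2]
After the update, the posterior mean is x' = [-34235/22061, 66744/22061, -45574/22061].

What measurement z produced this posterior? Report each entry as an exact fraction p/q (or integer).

z = [-3, -1]

x̄ = F·x = [-3, 3, 2]
P̄ = F·P·Fᵀ + Q = [60 -1 16; -1 9 -3; 16 -3 14]
S = H·P̄·Hᵀ + R = [421 465; 465 566]
K = P̄·Hᵀ·S⁻¹ = [-432/22061 -6583/22061; 183/22061 -735/22061; 9908/22061 -9777/22061]
x' − x̄ = [31948/22061, 561/22061, -89696/22061] = K·y
y = (KᵀK)⁻¹·Kᵀ·(x' − x̄) = [-13, -4]
z = y + H·x̄ = [-13, -4] + [10, 3] = [-3, -1]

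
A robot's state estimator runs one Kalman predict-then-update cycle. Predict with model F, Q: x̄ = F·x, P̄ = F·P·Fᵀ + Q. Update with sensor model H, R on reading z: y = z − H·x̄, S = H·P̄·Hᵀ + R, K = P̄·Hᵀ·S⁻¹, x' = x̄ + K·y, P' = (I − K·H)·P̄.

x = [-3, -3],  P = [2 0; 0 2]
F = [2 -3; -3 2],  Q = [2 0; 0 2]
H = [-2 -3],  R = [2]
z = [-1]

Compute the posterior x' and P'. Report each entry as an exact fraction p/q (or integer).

x' = [229/39, -45/13]
P' = [964/39 -216/13; -216/13 148/13]

x̄ = F·x = [3, 3]
P̄ = F·P·Fᵀ + Q = [28 -24; -24 28]
y = z − H·x̄ = [14]
S = H·P̄·Hᵀ + R = [78]
K = P̄·Hᵀ·S⁻¹ = [8/39; -6/13]
x' = x̄ + K·y = [229/39, -45/13]
P' = (I − K·H)·P̄ = [964/39 -216/13; -216/13 148/13]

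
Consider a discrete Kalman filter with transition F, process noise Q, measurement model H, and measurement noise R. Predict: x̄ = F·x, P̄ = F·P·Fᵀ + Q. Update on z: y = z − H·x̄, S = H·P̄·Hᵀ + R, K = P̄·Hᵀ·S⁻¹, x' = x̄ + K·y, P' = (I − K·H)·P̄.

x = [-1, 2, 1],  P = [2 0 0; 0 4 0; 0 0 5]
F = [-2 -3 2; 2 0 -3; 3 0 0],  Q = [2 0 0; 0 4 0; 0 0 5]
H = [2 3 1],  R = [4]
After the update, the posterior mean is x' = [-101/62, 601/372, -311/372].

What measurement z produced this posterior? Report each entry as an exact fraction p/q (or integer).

x̄ = F·x = [-2, -5, -3]
P̄ = F·P·Fᵀ + Q = [66 -38 -12; -38 57 12; -12 12 23]
S = H·P̄·Hᵀ + R = [372]
K = P̄·Hᵀ·S⁻¹ = [1/62; 107/372; 35/372]
x' − x̄ = [23/62, 2461/372, 805/372] = K·y
y = (KᵀK)⁻¹·Kᵀ·(x' − x̄) = [23]
z = y + H·x̄ = [23] + [-22] = [1]

z = [1]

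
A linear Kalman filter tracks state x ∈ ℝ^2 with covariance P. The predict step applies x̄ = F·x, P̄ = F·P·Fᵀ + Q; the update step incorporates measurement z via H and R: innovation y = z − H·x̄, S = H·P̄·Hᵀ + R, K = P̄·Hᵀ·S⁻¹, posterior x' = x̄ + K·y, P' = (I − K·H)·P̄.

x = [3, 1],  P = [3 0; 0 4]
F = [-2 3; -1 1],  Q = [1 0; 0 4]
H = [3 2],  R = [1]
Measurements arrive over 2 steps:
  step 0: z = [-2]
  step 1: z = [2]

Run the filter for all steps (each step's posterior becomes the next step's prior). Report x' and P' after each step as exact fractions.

step 0: x̄ = F·x = [-3, -2]
step 0: P̄ = F·P·Fᵀ + Q = [49 18; 18 11]
step 0: y = z − H·x̄ = [11]
step 0: S = H·P̄·Hᵀ + R = [702]
step 0: K = P̄·Hᵀ·S⁻¹ = [61/234; 38/351]
step 0: x' = x̄ + K·y = [-31/234, -284/351]
step 0: P' = (I − K·H)·P̄ = [101/78 -212/117; -212/117 973/351]
step 1: x̄ = F·x = [-253/117, -475/702]
step 1: P̄ = F·P·Fᵀ + Q = [2062/39 2336/117; 2336/117 8207/702]
step 1: y = z − H·x̄ = [3454/351]
step 1: S = H·P̄·Hᵀ + R = [267883/351]
step 1: K = P̄·Hᵀ·S⁻¹ = [69690/267883; 29231/267883]
step 1: x' = x̄ + K·y = [9683/24353, 19343/48706]
step 1: P' = (I − K·H)·P̄ = [326714/267883 -455226/267883; -455226/267883 1394909/535766]

step 0: x' = [-31/234, -284/351], P' = [101/78 -212/117; -212/117 973/351]
step 1: x' = [9683/24353, 19343/48706], P' = [326714/267883 -455226/267883; -455226/267883 1394909/535766]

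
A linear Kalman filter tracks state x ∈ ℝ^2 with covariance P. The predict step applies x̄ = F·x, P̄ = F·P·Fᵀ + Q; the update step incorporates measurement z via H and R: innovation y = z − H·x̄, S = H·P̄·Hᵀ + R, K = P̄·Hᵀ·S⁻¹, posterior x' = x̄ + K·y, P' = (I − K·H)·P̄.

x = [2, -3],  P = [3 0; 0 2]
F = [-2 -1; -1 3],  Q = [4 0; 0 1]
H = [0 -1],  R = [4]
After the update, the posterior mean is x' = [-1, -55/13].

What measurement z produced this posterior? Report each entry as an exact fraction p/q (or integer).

x̄ = F·x = [-1, -11]
P̄ = F·P·Fᵀ + Q = [18 0; 0 22]
S = H·P̄·Hᵀ + R = [26]
K = P̄·Hᵀ·S⁻¹ = [0; -11/13]
x' − x̄ = [0, 88/13] = K·y
y = (KᵀK)⁻¹·Kᵀ·(x' − x̄) = [-8]
z = y + H·x̄ = [-8] + [11] = [3]

z = [3]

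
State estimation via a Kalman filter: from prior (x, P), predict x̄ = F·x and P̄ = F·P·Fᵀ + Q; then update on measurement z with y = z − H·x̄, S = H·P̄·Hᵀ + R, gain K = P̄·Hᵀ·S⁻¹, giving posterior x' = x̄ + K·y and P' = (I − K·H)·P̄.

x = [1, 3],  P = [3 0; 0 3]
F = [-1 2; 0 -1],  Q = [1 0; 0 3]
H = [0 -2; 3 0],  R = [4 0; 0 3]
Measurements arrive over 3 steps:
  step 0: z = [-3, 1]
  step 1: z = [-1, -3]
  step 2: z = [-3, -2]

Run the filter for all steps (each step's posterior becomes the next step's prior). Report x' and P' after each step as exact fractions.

step 0: x̄ = F·x = [5, -3]
step 0: P̄ = F·P·Fᵀ + Q = [16 -6; -6 6]
step 0: y = z − H·x̄ = [-9, -14]
step 0: S = H·P̄·Hᵀ + R = [28 36; 36 147]
step 0: K = P̄·Hᵀ·S⁻¹ = [3/235 76/235; -93/235 -6/235]
step 0: x' = x̄ + K·y = [84/235, 216/235]
step 0: P' = (I − K·H)·P̄ = [76/235 -6/235; -6/235 186/235]
step 1: x̄ = F·x = [348/235, -216/235]
step 1: P̄ = F·P·Fᵀ + Q = [1079/235 -378/235; -378/235 891/235]
step 1: y = z − H·x̄ = [-667/235, -1749/235]
step 1: S = H·P̄·Hᵀ + R = [4504/235 2268/235; 2268/235 10416/235]
step 1: K = P̄·Hᵀ·S⁻¹ = [27/2116 2281/7406; -405/1058 -27/1058]
step 1: x' = x̄ + K·y = [-12555/14812, 189/529]
step 1: P' = (I − K·H)·P̄ = [2281/7406 -27/1058; -27/1058 405/529]
step 2: x̄ = F·x = [23139/14812, -189/529]
step 2: P̄ = F·P·Fᵀ + Q = [33123/7406 -1647/1058; -1647/1058 1992/529]
step 2: y = z − H·x̄ = [-1965/529, -99041/14812]
step 2: S = H·P̄·Hᵀ + R = [10084/529 4941/529; 4941/529 320325/7406]
step 2: K = P̄·Hᵀ·S⁻¹ = [11529/910009 279807/910009; -696459/1820018 -23058/910009]
step 2: x' = x̄ + K·y = [-492168/910009, 1122570/910009]
step 2: P' = (I − K·H)·P̄ = [279807/910009 -23058/910009; -23058/910009 696459/910009]

step 0: x' = [84/235, 216/235], P' = [76/235 -6/235; -6/235 186/235]
step 1: x' = [-12555/14812, 189/529], P' = [2281/7406 -27/1058; -27/1058 405/529]
step 2: x' = [-492168/910009, 1122570/910009], P' = [279807/910009 -23058/910009; -23058/910009 696459/910009]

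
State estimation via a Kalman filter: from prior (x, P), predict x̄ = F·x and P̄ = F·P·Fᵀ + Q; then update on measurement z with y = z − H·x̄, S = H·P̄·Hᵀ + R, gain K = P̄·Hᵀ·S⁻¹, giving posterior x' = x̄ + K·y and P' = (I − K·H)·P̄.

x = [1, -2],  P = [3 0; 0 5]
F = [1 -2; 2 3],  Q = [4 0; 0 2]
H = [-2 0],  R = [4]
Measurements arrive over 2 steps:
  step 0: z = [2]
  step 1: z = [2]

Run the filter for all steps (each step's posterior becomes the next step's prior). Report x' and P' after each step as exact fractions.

step 0: x' = [-11/14, 8/7], P' = [27/28 -6/7; -6/7 269/7]
step 1: x' = [-4625/4567, -4730/4567], P' = [4539/4567 -6378/4567; -6378/4567 106487/4567]

step 0: x̄ = F·x = [5, -4]
step 0: P̄ = F·P·Fᵀ + Q = [27 -24; -24 59]
step 0: y = z − H·x̄ = [12]
step 0: S = H·P̄·Hᵀ + R = [112]
step 0: K = P̄·Hᵀ·S⁻¹ = [-27/56; 3/7]
step 0: x' = x̄ + K·y = [-11/14, 8/7]
step 0: P' = (I − K·H)·P̄ = [27/28 -6/7; -6/7 269/7]
step 1: x̄ = F·x = [-43/14, 13/7]
step 1: P̄ = F·P·Fᵀ + Q = [4539/28 -3189/14; -3189/14 2390/7]
step 1: y = z − H·x̄ = [-29/7]
step 1: S = H·P̄·Hᵀ + R = [4567/7]
step 1: K = P̄·Hᵀ·S⁻¹ = [-4539/9134; 3189/4567]
step 1: x' = x̄ + K·y = [-4625/4567, -4730/4567]
step 1: P' = (I − K·H)·P̄ = [4539/4567 -6378/4567; -6378/4567 106487/4567]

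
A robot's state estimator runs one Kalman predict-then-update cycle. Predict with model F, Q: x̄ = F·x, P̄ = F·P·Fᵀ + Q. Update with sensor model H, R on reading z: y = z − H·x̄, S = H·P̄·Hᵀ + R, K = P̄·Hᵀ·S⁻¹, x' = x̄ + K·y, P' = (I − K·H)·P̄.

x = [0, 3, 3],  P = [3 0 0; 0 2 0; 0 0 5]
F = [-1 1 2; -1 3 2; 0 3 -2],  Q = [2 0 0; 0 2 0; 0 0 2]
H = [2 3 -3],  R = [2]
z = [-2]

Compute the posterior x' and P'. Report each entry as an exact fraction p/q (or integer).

x̄ = F·x = [9, 15, 3]
P̄ = F·P·Fᵀ + Q = [27 29 -14; 29 43 -2; -14 -2 40]
y = z − H·x̄ = [-56]
S = H·P̄·Hᵀ + R = [1409]
K = P̄·Hᵀ·S⁻¹ = [183/1409; 193/1409; -154/1409]
x' = x̄ + K·y = [2433/1409, 10327/1409, 12851/1409]
P' = (I − K·H)·P̄ = [4554/1409 5542/1409 8456/1409; 5542/1409 23338/1409 26904/1409; 8456/1409 26904/1409 32644/1409]

x' = [2433/1409, 10327/1409, 12851/1409]
P' = [4554/1409 5542/1409 8456/1409; 5542/1409 23338/1409 26904/1409; 8456/1409 26904/1409 32644/1409]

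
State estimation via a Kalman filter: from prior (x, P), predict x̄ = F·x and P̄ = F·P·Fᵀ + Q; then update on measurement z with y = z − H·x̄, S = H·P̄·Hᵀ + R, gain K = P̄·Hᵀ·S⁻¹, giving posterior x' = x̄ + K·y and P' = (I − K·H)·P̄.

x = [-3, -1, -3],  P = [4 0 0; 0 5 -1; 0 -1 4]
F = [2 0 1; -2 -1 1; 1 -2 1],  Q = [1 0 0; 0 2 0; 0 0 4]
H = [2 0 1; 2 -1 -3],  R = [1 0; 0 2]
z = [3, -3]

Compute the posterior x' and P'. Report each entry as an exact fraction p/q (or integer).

x̄ = F·x = [-9, 4, -4]
P̄ = F·P·Fᵀ + Q = [21 -11 14; -11 29 9; 14 9 36]
y = z − H·x̄ = [25, 7]
S = H·P̄·Hᵀ + R = [177 -67; -67 369]
K = P̄·Hᵀ·S⁻¹ = [21401/60824 5699/60824; -10023/60824 -14677/60824; 17653/60824 -11465/60824]
x' = x̄ + K·y = [13751/30412, -55009/30412, 58887/30412]
P' = (I − K·H)·P̄ = [16159/60824 53671/60824 -10917/60824; 53671/60824 488791/60824 -117365/60824; -10917/60824 -117365/60824 39487/60824]

x' = [13751/30412, -55009/30412, 58887/30412]
P' = [16159/60824 53671/60824 -10917/60824; 53671/60824 488791/60824 -117365/60824; -10917/60824 -117365/60824 39487/60824]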